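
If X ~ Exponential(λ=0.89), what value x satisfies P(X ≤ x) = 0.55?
0.8972

We have X ~ Exponential(λ=0.89).

We want to find x such that P(X ≤ x) = 0.55.

This is the 55th percentile, which means 55% of values fall below this point.

Using the inverse CDF (quantile function):
x = F⁻¹(0.55) = 0.8972

Verification: P(X ≤ 0.8972) = 0.55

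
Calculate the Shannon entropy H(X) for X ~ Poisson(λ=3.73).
2.0494 nats

We have X ~ Poisson(λ=3.73).

The Shannon entropy measures the uncertainty or information content of the distribution.

For a Poisson distribution with λ=3.73:
H(X) = 2.0494 nats

(In bits, this would be 2.9566 bits.)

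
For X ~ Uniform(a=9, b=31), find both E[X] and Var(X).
E[X] = 20.0000, Var(X) = 40.3333

We have X ~ Uniform(a=9, b=31).

For a Uniform distribution with a=9, b=31:

Expected value:
E[X] = 20.0000

Variance:
Var(X) = 40.3333

Standard deviation:
σ = √Var(X) = 6.3509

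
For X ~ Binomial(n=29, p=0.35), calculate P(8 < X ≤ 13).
0.637663

We have X ~ Binomial(n=29, p=0.35).

To find P(8 < X ≤ 13), we use:
P(8 < X ≤ 13) = P(X ≤ 13) - P(X ≤ 8)
                 = F(13) - F(8)
                 = 0.902212 - 0.264549
                 = 0.637663

So there's approximately a 63.8% chance that X falls in this range.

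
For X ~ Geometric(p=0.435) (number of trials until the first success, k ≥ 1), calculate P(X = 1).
0.435000

We have X ~ Geometric(p=0.435) (number of trials until the first success, k ≥ 1).

For a Geometric distribution, the PMF gives us the probability of each outcome.

Using the PMF formula:
P(X = 1) = 0.435000

Rounded to 4 decimal places: 0.4350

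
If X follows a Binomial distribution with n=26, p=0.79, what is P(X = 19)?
0.134445

We have X ~ Binomial(n=26, p=0.79).

For a Binomial distribution, the PMF gives us the probability of each outcome.

Using the PMF formula:
P(X = 19) = 0.134445

Rounded to 4 decimal places: 0.1344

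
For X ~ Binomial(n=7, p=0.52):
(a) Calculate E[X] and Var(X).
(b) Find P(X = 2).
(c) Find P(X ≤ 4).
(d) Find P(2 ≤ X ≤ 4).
(a) E[X] = 3.6400, Var(X) = 1.7472
(b) P(X = 2) = 0.144688
(c) P(X ≤ 4) = 0.739332
(d) P(2 ≤ X ≤ 4) = 0.688942

We have X ~ Binomial(n=7, p=0.52).

(a) Moments:
E[X] = 3.6400
Var(X) = 1.7472
σ = √Var(X) = 1.3218

(b) Point probability using PMF:
P(X = 2) = 0.144688

(c) Cumulative probability using CDF:
P(X ≤ 4) = F(4) = 0.739332

(d) Range probability:
P(2 ≤ X ≤ 4) = P(X ≤ 4) - P(X ≤ 1)
                   = F(4) - F(1)
                   = 0.739332 - 0.050390
                   = 0.688942

This means approximately 68.9% of outcomes fall in the interval [2, 4].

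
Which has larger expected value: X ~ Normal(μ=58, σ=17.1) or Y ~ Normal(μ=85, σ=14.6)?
Y has larger mean (85.0000 > 58.0000)

Compute the expected value for each distribution:

X ~ Normal(μ=58, σ=17.1):
E[X] = 58.0000

Y ~ Normal(μ=85, σ=14.6):
E[Y] = 85.0000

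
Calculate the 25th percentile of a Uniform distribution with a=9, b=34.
15.2500

We have X ~ Uniform(a=9, b=34).

We want to find x such that P(X ≤ x) = 0.25.

This is the 25th percentile, which means 25% of values fall below this point.

Using the inverse CDF (quantile function):
x = F⁻¹(0.25) = 15.2500

Verification: P(X ≤ 15.2500) = 0.25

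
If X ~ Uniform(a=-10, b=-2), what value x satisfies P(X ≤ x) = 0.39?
-6.8800

We have X ~ Uniform(a=-10, b=-2).

We want to find x such that P(X ≤ x) = 0.39.

This is the 39th percentile, which means 39% of values fall below this point.

Using the inverse CDF (quantile function):
x = F⁻¹(0.39) = -6.8800

Verification: P(X ≤ -6.8800) = 0.39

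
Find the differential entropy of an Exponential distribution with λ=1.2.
0.8177 nats

We have X ~ Exponential(λ=1.2).

The differential entropy measures the uncertainty or information content of the distribution.

For an Exponential distribution with λ=1.2:
h(X) = 0.8177 nats

(In bits, this would be 1.1797 bits.)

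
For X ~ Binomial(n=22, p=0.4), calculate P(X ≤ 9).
0.624352

We have X ~ Binomial(n=22, p=0.4).

The CDF gives us P(X ≤ k).

Using the CDF:
P(X ≤ 9) = 0.624352

This means there's approximately a 62.4% chance that X is at most 9.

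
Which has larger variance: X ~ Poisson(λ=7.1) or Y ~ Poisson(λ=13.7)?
Y has larger variance (13.7000 > 7.1000)

Compute the variance for each distribution:

X ~ Poisson(λ=7.1):
Var(X) = 7.1000

Y ~ Poisson(λ=13.7):
Var(Y) = 13.7000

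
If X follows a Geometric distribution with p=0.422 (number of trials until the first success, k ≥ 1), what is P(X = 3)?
0.140983

We have X ~ Geometric(p=0.422) (number of trials until the first success, k ≥ 1).

For a Geometric distribution, the PMF gives us the probability of each outcome.

Using the PMF formula:
P(X = 3) = 0.140983

Rounded to 4 decimal places: 0.1410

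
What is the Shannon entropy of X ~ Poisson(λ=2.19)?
1.7564 nats

We have X ~ Poisson(λ=2.19).

The Shannon entropy measures the uncertainty or information content of the distribution.

For a Poisson distribution with λ=2.19:
H(X) = 1.7564 nats

(In bits, this would be 2.5339 bits.)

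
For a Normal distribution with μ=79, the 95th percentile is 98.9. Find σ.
σ = 12.0983

For X ~ Normal(μ, σ), the p-th percentile satisfies x = μ + z_p × σ,
where z_p = Φ⁻¹(p) is the standard normal quantile.

Step 1: z_{0.95} = Φ⁻¹(0.95) = 1.6449

Step 2: Solve for σ:
98.9 = 79 + 1.6449 × σ
σ = (98.9 - 79) / 1.6449
σ = 19.90 / 1.6449
σ = 12.0983

Verification: μ + z × σ = 79 + 1.6449 × 12.0983 = 98.90 ✓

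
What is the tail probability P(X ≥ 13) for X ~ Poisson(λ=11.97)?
0.420604

We have X ~ Poisson(λ=11.97).

For discrete distributions, P(X ≥ 13) = 1 - P(X ≤ 12).

P(X ≤ 12) = 0.579396
P(X ≥ 13) = 1 - 0.579396 = 0.420604

So there's approximately a 42.1% chance that X is at least 13.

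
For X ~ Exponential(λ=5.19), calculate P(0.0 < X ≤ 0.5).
0.925354

We have X ~ Exponential(λ=5.19).

To find P(0.0 < X ≤ 0.5), we use:
P(0.0 < X ≤ 0.5) = P(X ≤ 0.5) - P(X ≤ 0.0)
                 = F(0.5) - F(0.0)
                 = 0.925354 - 0.000000
                 = 0.925354

So there's approximately a 92.5% chance that X falls in this range.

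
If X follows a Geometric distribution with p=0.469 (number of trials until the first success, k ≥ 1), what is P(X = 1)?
0.469000

We have X ~ Geometric(p=0.469) (number of trials until the first success, k ≥ 1).

For a Geometric distribution, the PMF gives us the probability of each outcome.

Using the PMF formula:
P(X = 1) = 0.469000

Rounded to 4 decimal places: 0.4690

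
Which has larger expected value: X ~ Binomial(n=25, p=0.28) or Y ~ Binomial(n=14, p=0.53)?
Y has larger mean (7.4200 > 7.0000)

Compute the expected value for each distribution:

X ~ Binomial(n=25, p=0.28):
E[X] = 7.0000

Y ~ Binomial(n=14, p=0.53):
E[Y] = 7.4200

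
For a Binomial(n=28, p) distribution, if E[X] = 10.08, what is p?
p = 0.36

For a Binomial(n, p) distribution:
E[X] = n × p

Given n = 28 and E[X] = 10.08:
10.08 = 28 × p
p = 10.08 / 28 = 0.36

Verification: Binomial(28, 0.36) has E[X] = 10.08 ✓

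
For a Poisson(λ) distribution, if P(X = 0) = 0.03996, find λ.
λ = 3.2199

For a Poisson(λ) distribution, the PMF at 0 is:
P(X = 0) = λ^0 e^(-λ) / 0! = e^(-λ)

Given P(X = 0) = 0.03996:
e^(-λ) = 0.03996
-λ = ln(0.03996)
λ = -ln(0.03996) = 3.2199

Verification: e^(-3.2199) = 0.03996 ✓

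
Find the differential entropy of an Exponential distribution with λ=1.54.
0.5682 nats

We have X ~ Exponential(λ=1.54).

The differential entropy measures the uncertainty or information content of the distribution.

For an Exponential distribution with λ=1.54:
h(X) = 0.5682 nats

(In bits, this would be 0.8198 bits.)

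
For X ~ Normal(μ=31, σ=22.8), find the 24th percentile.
14.8963

We have X ~ Normal(μ=31, σ=22.8).

We want to find x such that P(X ≤ x) = 0.24.

This is the 24th percentile, which means 24% of values fall below this point.

Using the inverse CDF (quantile function):
x = F⁻¹(0.24) = 14.8963

Verification: P(X ≤ 14.8963) = 0.24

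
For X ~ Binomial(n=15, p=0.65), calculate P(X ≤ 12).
0.938266

We have X ~ Binomial(n=15, p=0.65).

The CDF gives us P(X ≤ k).

Using the CDF:
P(X ≤ 12) = 0.938266

This means there's approximately a 93.8% chance that X is at most 12.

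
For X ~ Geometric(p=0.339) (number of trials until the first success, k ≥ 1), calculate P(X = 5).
0.064715

We have X ~ Geometric(p=0.339) (number of trials until the first success, k ≥ 1).

For a Geometric distribution, the PMF gives us the probability of each outcome.

Using the PMF formula:
P(X = 5) = 0.064715

Rounded to 4 decimal places: 0.0647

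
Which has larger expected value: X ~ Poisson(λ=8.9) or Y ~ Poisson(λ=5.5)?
X has larger mean (8.9000 > 5.5000)

Compute the expected value for each distribution:

X ~ Poisson(λ=8.9):
E[X] = 8.9000

Y ~ Poisson(λ=5.5):
E[Y] = 5.5000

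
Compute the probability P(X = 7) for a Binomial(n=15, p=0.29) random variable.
0.071681

We have X ~ Binomial(n=15, p=0.29).

For a Binomial distribution, the PMF gives us the probability of each outcome.

Using the PMF formula:
P(X = 7) = 0.071681

Rounded to 4 decimal places: 0.0717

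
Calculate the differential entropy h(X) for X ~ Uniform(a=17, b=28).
2.3979 nats

We have X ~ Uniform(a=17, b=28).

The differential entropy measures the uncertainty or information content of the distribution.

For a Uniform distribution with a=17, b=28:
h(X) = 2.3979 nats

(In bits, this would be 3.4594 bits.)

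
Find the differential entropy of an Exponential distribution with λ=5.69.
-0.7387 nats

We have X ~ Exponential(λ=5.69).

The differential entropy measures the uncertainty or information content of the distribution.

For an Exponential distribution with λ=5.69:
h(X) = -0.7387 nats

(In bits, this would be -1.0657 bits.)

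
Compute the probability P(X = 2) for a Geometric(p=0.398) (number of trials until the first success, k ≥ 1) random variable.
0.239596

We have X ~ Geometric(p=0.398) (number of trials until the first success, k ≥ 1).

For a Geometric distribution, the PMF gives us the probability of each outcome.

Using the PMF formula:
P(X = 2) = 0.239596

Rounded to 4 decimal places: 0.2396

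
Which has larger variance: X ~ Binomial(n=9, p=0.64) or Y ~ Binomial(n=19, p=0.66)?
Y has larger variance (4.2636 > 2.0736)

Compute the variance for each distribution:

X ~ Binomial(n=9, p=0.64):
Var(X) = 2.0736

Y ~ Binomial(n=19, p=0.66):
Var(Y) = 4.2636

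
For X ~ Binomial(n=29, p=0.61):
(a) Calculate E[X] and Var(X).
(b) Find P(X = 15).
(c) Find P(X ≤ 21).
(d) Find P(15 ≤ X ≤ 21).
(a) E[X] = 17.6900, Var(X) = 6.8991
(b) P(X = 15) = 0.088000
(c) P(X ≤ 21) = 0.929550
(d) P(15 ≤ X ≤ 21) = 0.816388

We have X ~ Binomial(n=29, p=0.61).

(a) Moments:
E[X] = 17.6900
Var(X) = 6.8991
σ = √Var(X) = 2.6266

(b) Point probability using PMF:
P(X = 15) = 0.088000

(c) Cumulative probability using CDF:
P(X ≤ 21) = F(21) = 0.929550

(d) Range probability:
P(15 ≤ X ≤ 21) = P(X ≤ 21) - P(X ≤ 14)
                   = F(21) - F(14)
                   = 0.929550 - 0.113161
                   = 0.816388

This means approximately 81.6% of outcomes fall in the interval [15, 21].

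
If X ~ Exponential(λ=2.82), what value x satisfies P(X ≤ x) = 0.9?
0.8165

We have X ~ Exponential(λ=2.82).

We want to find x such that P(X ≤ x) = 0.9.

This is the 90th percentile, which means 90% of values fall below this point.

Using the inverse CDF (quantile function):
x = F⁻¹(0.9) = 0.8165

Verification: P(X ≤ 0.8165) = 0.9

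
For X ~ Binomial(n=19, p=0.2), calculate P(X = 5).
0.163650

We have X ~ Binomial(n=19, p=0.2).

For a Binomial distribution, the PMF gives us the probability of each outcome.

Using the PMF formula:
P(X = 5) = 0.163650

Rounded to 4 decimal places: 0.1636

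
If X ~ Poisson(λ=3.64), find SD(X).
1.9079

We have X ~ Poisson(λ=3.64).

For a Poisson distribution with λ=3.64:
σ = √Var(X) = 1.9079

The standard deviation is the square root of the variance.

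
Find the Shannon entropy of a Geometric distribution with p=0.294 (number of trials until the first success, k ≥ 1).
2.0602 nats

We have X ~ Geometric(p=0.294) (number of trials until the first success, k ≥ 1).

The Shannon entropy measures the uncertainty or information content of the distribution.

For a Geometric distribution with p=0.294 (number of trials until the first success, k ≥ 1):
H(X) = 2.0602 nats

(In bits, this would be 2.9722 bits.)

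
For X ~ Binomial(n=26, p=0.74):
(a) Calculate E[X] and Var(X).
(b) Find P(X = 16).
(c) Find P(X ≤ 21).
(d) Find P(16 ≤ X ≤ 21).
(a) E[X] = 19.2400, Var(X) = 5.0024
(b) P(X = 16) = 0.060629
(c) P(X ≤ 21) = 0.844389
(d) P(16 ≤ X ≤ 21) = 0.792353

We have X ~ Binomial(n=26, p=0.74).

(a) Moments:
E[X] = 19.2400
Var(X) = 5.0024
σ = √Var(X) = 2.2366

(b) Point probability using PMF:
P(X = 16) = 0.060629

(c) Cumulative probability using CDF:
P(X ≤ 21) = F(21) = 0.844389

(d) Range probability:
P(16 ≤ X ≤ 21) = P(X ≤ 21) - P(X ≤ 15)
                   = F(21) - F(15)
                   = 0.844389 - 0.052036
                   = 0.792353

This means approximately 79.2% of outcomes fall in the interval [16, 21].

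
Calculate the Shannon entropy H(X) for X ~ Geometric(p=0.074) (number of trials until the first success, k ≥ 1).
3.5657 nats

We have X ~ Geometric(p=0.074) (number of trials until the first success, k ≥ 1).

The Shannon entropy measures the uncertainty or information content of the distribution.

For a Geometric distribution with p=0.074 (number of trials until the first success, k ≥ 1):
H(X) = 3.5657 nats

(In bits, this would be 5.1443 bits.)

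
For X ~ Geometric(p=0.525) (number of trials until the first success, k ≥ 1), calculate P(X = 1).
0.525000

We have X ~ Geometric(p=0.525) (number of trials until the first success, k ≥ 1).

For a Geometric distribution, the PMF gives us the probability of each outcome.

Using the PMF formula:
P(X = 1) = 0.525000

Rounded to 4 decimal places: 0.5250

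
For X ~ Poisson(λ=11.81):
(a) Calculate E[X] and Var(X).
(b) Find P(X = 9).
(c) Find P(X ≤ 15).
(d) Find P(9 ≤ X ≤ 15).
(a) E[X] = 11.8100, Var(X) = 11.8100
(b) P(X = 9) = 0.091510
(c) P(X ≤ 15) = 0.857840
(d) P(9 ≤ X ≤ 15) = 0.689965

We have X ~ Poisson(λ=11.81).

(a) Moments:
E[X] = 11.8100
Var(X) = 11.8100
σ = √Var(X) = 3.4366

(b) Point probability using PMF:
P(X = 9) = 0.091510

(c) Cumulative probability using CDF:
P(X ≤ 15) = F(15) = 0.857840

(d) Range probability:
P(9 ≤ X ≤ 15) = P(X ≤ 15) - P(X ≤ 8)
                   = F(15) - F(8)
                   = 0.857840 - 0.167875
                   = 0.689965

This means approximately 69.0% of outcomes fall in the interval [9, 15].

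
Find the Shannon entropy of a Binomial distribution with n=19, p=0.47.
2.1959 nats

We have X ~ Binomial(n=19, p=0.47).

The Shannon entropy measures the uncertainty or information content of the distribution.

For a Binomial distribution with n=19, p=0.47:
H(X) = 2.1959 nats

(In bits, this would be 3.1680 bits.)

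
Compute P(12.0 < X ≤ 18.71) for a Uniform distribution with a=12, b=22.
0.671000

We have X ~ Uniform(a=12, b=22).

To find P(12.0 < X ≤ 18.71), we use:
P(12.0 < X ≤ 18.71) = P(X ≤ 18.71) - P(X ≤ 12.0)
                 = F(18.71) - F(12.0)
                 = 0.671000 - 0.000000
                 = 0.671000

So there's approximately a 67.1% chance that X falls in this range.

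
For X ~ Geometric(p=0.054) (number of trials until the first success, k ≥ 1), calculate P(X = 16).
0.023483

We have X ~ Geometric(p=0.054) (number of trials until the first success, k ≥ 1).

For a Geometric distribution, the PMF gives us the probability of each outcome.

Using the PMF formula:
P(X = 16) = 0.023483

Rounded to 4 decimal places: 0.0235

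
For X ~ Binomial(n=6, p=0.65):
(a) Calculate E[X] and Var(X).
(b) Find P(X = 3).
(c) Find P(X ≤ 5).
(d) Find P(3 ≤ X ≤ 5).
(a) E[X] = 3.9000, Var(X) = 1.3650
(b) P(X = 3) = 0.235491
(c) P(X ≤ 5) = 0.924581
(d) P(3 ≤ X ≤ 5) = 0.807157

We have X ~ Binomial(n=6, p=0.65).

(a) Moments:
E[X] = 3.9000
Var(X) = 1.3650
σ = √Var(X) = 1.1683

(b) Point probability using PMF:
P(X = 3) = 0.235491

(c) Cumulative probability using CDF:
P(X ≤ 5) = F(5) = 0.924581

(d) Range probability:
P(3 ≤ X ≤ 5) = P(X ≤ 5) - P(X ≤ 2)
                   = F(5) - F(2)
                   = 0.924581 - 0.117424
                   = 0.807157

This means approximately 80.7% of outcomes fall in the interval [3, 5].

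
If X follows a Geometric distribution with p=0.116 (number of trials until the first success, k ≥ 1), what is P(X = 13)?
0.026417

We have X ~ Geometric(p=0.116) (number of trials until the first success, k ≥ 1).

For a Geometric distribution, the PMF gives us the probability of each outcome.

Using the PMF formula:
P(X = 13) = 0.026417

Rounded to 4 decimal places: 0.0264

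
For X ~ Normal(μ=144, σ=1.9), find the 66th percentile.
144.7837

We have X ~ Normal(μ=144, σ=1.9).

We want to find x such that P(X ≤ x) = 0.66.

This is the 66th percentile, which means 66% of values fall below this point.

Using the inverse CDF (quantile function):
x = F⁻¹(0.66) = 144.7837

Verification: P(X ≤ 144.7837) = 0.66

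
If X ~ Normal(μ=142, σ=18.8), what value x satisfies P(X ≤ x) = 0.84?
160.6958

We have X ~ Normal(μ=142, σ=18.8).

We want to find x such that P(X ≤ x) = 0.84.

This is the 84th percentile, which means 84% of values fall below this point.

Using the inverse CDF (quantile function):
x = F⁻¹(0.84) = 160.6958

Verification: P(X ≤ 160.6958) = 0.84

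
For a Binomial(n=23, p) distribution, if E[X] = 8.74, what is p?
p = 0.38

For a Binomial(n, p) distribution:
E[X] = n × p

Given n = 23 and E[X] = 8.74:
8.74 = 23 × p
p = 8.74 / 23 = 0.38

Verification: Binomial(23, 0.38) has E[X] = 8.74 ✓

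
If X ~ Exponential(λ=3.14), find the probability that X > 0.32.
0.366118

We have X ~ Exponential(λ=3.14).

P(X > 0.32) = 1 - P(X ≤ 0.32)
                = 1 - F(0.32)
                = 1 - 0.633882
                = 0.366118

So there's approximately a 36.6% chance that X exceeds 0.32.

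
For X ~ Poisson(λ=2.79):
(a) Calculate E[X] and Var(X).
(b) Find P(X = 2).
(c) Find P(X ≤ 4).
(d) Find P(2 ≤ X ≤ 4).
(a) E[X] = 2.7900, Var(X) = 2.7900
(b) P(X = 2) = 0.239054
(c) P(X ≤ 4) = 0.849230
(d) P(2 ≤ X ≤ 4) = 0.616444

We have X ~ Poisson(λ=2.79).

(a) Moments:
E[X] = 2.7900
Var(X) = 2.7900
σ = √Var(X) = 1.6703

(b) Point probability using PMF:
P(X = 2) = 0.239054

(c) Cumulative probability using CDF:
P(X ≤ 4) = F(4) = 0.849230

(d) Range probability:
P(2 ≤ X ≤ 4) = P(X ≤ 4) - P(X ≤ 1)
                   = F(4) - F(1)
                   = 0.849230 - 0.232786
                   = 0.616444

This means approximately 61.6% of outcomes fall in the interval [2, 4].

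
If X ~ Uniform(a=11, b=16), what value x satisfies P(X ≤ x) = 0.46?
13.3000

We have X ~ Uniform(a=11, b=16).

We want to find x such that P(X ≤ x) = 0.46.

This is the 46th percentile, which means 46% of values fall below this point.

Using the inverse CDF (quantile function):
x = F⁻¹(0.46) = 13.3000

Verification: P(X ≤ 13.3000) = 0.46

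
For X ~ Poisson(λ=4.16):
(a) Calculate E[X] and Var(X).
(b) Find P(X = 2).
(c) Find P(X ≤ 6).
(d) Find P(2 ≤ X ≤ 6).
(a) E[X] = 4.1600, Var(X) = 4.1600
(b) P(X = 2) = 0.135049
(c) P(X ≤ 6) = 0.871997
(d) P(2 ≤ X ≤ 6) = 0.791462

We have X ~ Poisson(λ=4.16).

(a) Moments:
E[X] = 4.1600
Var(X) = 4.1600
σ = √Var(X) = 2.0396

(b) Point probability using PMF:
P(X = 2) = 0.135049

(c) Cumulative probability using CDF:
P(X ≤ 6) = F(6) = 0.871997

(d) Range probability:
P(2 ≤ X ≤ 6) = P(X ≤ 6) - P(X ≤ 1)
                   = F(6) - F(1)
                   = 0.871997 - 0.080535
                   = 0.791462

This means approximately 79.1% of outcomes fall in the interval [2, 6].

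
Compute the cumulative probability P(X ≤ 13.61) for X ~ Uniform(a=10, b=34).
0.150417

We have X ~ Uniform(a=10, b=34).

The CDF gives us P(X ≤ k).

Using the CDF:
P(X ≤ 13.61) = 0.150417

This means there's approximately a 15.0% chance that X is at most 13.61.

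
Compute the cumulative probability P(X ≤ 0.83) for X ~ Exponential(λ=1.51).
0.714439

We have X ~ Exponential(λ=1.51).

The CDF gives us P(X ≤ k).

Using the CDF:
P(X ≤ 0.83) = 0.714439

This means there's approximately a 71.4% chance that X is at most 0.83.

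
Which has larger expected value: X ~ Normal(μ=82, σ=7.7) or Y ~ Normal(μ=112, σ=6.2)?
Y has larger mean (112.0000 > 82.0000)

Compute the expected value for each distribution:

X ~ Normal(μ=82, σ=7.7):
E[X] = 82.0000

Y ~ Normal(μ=112, σ=6.2):
E[Y] = 112.0000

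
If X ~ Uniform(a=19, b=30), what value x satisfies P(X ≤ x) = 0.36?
22.9600

We have X ~ Uniform(a=19, b=30).

We want to find x such that P(X ≤ x) = 0.36.

This is the 36th percentile, which means 36% of values fall below this point.

Using the inverse CDF (quantile function):
x = F⁻¹(0.36) = 22.9600

Verification: P(X ≤ 22.9600) = 0.36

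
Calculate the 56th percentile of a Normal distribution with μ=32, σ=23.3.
35.5176

We have X ~ Normal(μ=32, σ=23.3).

We want to find x such that P(X ≤ x) = 0.56.

This is the 56th percentile, which means 56% of values fall below this point.

Using the inverse CDF (quantile function):
x = F⁻¹(0.56) = 35.5176

Verification: P(X ≤ 35.5176) = 0.56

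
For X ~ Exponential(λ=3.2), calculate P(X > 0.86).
0.063800

We have X ~ Exponential(λ=3.2).

P(X > 0.86) = 1 - P(X ≤ 0.86)
                = 1 - F(0.86)
                = 1 - 0.936200
                = 0.063800

So there's approximately a 6.4% chance that X exceeds 0.86.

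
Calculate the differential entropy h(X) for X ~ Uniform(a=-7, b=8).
2.7081 nats

We have X ~ Uniform(a=-7, b=8).

The differential entropy measures the uncertainty or information content of the distribution.

For a Uniform distribution with a=-7, b=8:
h(X) = 2.7081 nats

(In bits, this would be 3.9069 bits.)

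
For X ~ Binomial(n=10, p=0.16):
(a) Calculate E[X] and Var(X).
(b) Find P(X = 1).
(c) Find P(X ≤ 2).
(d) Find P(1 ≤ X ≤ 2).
(a) E[X] = 1.6000, Var(X) = 1.3440
(b) P(X = 1) = 0.333145
(c) P(X ≤ 2) = 0.793599
(d) P(1 ≤ X ≤ 2) = 0.618698

We have X ~ Binomial(n=10, p=0.16).

(a) Moments:
E[X] = 1.6000
Var(X) = 1.3440
σ = √Var(X) = 1.1593

(b) Point probability using PMF:
P(X = 1) = 0.333145

(c) Cumulative probability using CDF:
P(X ≤ 2) = F(2) = 0.793599

(d) Range probability:
P(1 ≤ X ≤ 2) = P(X ≤ 2) - P(X ≤ 0)
                   = F(2) - F(0)
                   = 0.793599 - 0.174901
                   = 0.618698

This means approximately 61.9% of outcomes fall in the interval [1, 2].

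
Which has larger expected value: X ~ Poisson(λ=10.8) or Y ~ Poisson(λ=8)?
X has larger mean (10.8000 > 8.0000)

Compute the expected value for each distribution:

X ~ Poisson(λ=10.8):
E[X] = 10.8000

Y ~ Poisson(λ=8):
E[Y] = 8.0000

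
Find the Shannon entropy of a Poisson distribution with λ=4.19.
2.1113 nats

We have X ~ Poisson(λ=4.19).

The Shannon entropy measures the uncertainty or information content of the distribution.

For a Poisson distribution with λ=4.19:
H(X) = 2.1113 nats

(In bits, this would be 3.0460 bits.)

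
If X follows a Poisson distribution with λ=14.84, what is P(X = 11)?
0.069133

We have X ~ Poisson(λ=14.84).

For a Poisson distribution, the PMF gives us the probability of each outcome.

Using the PMF formula:
P(X = 11) = 0.069133

Rounded to 4 decimal places: 0.0691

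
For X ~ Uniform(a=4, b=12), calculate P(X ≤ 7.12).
0.390000

We have X ~ Uniform(a=4, b=12).

The CDF gives us P(X ≤ k).

Using the CDF:
P(X ≤ 7.12) = 0.390000

This means there's approximately a 39.0% chance that X is at most 7.12.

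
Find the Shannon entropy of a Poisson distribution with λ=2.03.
1.7134 nats

We have X ~ Poisson(λ=2.03).

The Shannon entropy measures the uncertainty or information content of the distribution.

For a Poisson distribution with λ=2.03:
H(X) = 1.7134 nats

(In bits, this would be 2.4719 bits.)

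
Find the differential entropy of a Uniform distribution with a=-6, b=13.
2.9444 nats

We have X ~ Uniform(a=-6, b=13).

The differential entropy measures the uncertainty or information content of the distribution.

For a Uniform distribution with a=-6, b=13:
h(X) = 2.9444 nats

(In bits, this would be 4.2479 bits.)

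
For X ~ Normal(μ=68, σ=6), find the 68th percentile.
70.8062

We have X ~ Normal(μ=68, σ=6).

We want to find x such that P(X ≤ x) = 0.68.

This is the 68th percentile, which means 68% of values fall below this point.

Using the inverse CDF (quantile function):
x = F⁻¹(0.68) = 70.8062

Verification: P(X ≤ 70.8062) = 0.68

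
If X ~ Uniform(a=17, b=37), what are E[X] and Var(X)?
E[X] = 27.0000, Var(X) = 33.3333

We have X ~ Uniform(a=17, b=37).

For a Uniform distribution with a=17, b=37:

Expected value:
E[X] = 27.0000

Variance:
Var(X) = 33.3333

Standard deviation:
σ = √Var(X) = 5.7735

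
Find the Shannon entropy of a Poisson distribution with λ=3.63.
2.0348 nats

We have X ~ Poisson(λ=3.63).

The Shannon entropy measures the uncertainty or information content of the distribution.

For a Poisson distribution with λ=3.63:
H(X) = 2.0348 nats

(In bits, this would be 2.9356 bits.)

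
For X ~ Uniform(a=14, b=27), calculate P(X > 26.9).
0.007692

We have X ~ Uniform(a=14, b=27).

P(X > 26.9) = 1 - P(X ≤ 26.9)
                = 1 - F(26.9)
                = 1 - 0.992308
                = 0.007692

So there's approximately a 0.8% chance that X exceeds 26.9.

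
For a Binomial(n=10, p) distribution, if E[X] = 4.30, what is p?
p = 0.43

For a Binomial(n, p) distribution:
E[X] = n × p

Given n = 10 and E[X] = 4.30:
4.30 = 10 × p
p = 4.30 / 10 = 0.43

Verification: Binomial(10, 0.43) has E[X] = 4.30 ✓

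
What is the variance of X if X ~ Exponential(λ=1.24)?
0.6504

We have X ~ Exponential(λ=1.24).

For an Exponential distribution with λ=1.24:
Var(X) = 0.6504

The variance measures the spread of the distribution around the mean.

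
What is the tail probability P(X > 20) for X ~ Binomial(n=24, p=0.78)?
0.193261

We have X ~ Binomial(n=24, p=0.78).

P(X > 20) = 1 - P(X ≤ 20)
                = 1 - F(20)
                = 1 - 0.806739
                = 0.193261

So there's approximately a 19.3% chance that X exceeds 20.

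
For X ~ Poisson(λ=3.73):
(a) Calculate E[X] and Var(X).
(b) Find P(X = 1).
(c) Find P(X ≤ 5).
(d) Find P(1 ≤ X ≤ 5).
(a) E[X] = 3.7300, Var(X) = 3.7300
(b) P(X = 1) = 0.089493
(c) P(X ≤ 5) = 0.825780
(d) P(1 ≤ X ≤ 5) = 0.801787

We have X ~ Poisson(λ=3.73).

(a) Moments:
E[X] = 3.7300
Var(X) = 3.7300
σ = √Var(X) = 1.9313

(b) Point probability using PMF:
P(X = 1) = 0.089493

(c) Cumulative probability using CDF:
P(X ≤ 5) = F(5) = 0.825780

(d) Range probability:
P(1 ≤ X ≤ 5) = P(X ≤ 5) - P(X ≤ 0)
                   = F(5) - F(0)
                   = 0.825780 - 0.023993
                   = 0.801787

This means approximately 80.2% of outcomes fall in the interval [1, 5].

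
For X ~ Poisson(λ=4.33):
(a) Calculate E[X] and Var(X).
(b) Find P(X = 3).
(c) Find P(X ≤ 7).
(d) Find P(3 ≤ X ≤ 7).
(a) E[X] = 4.3300, Var(X) = 4.3300
(b) P(X = 3) = 0.178163
(c) P(X ≤ 7) = 0.926752
(d) P(3 ≤ X ≤ 7) = 0.733131

We have X ~ Poisson(λ=4.33).

(a) Moments:
E[X] = 4.3300
Var(X) = 4.3300
σ = √Var(X) = 2.0809

(b) Point probability using PMF:
P(X = 3) = 0.178163

(c) Cumulative probability using CDF:
P(X ≤ 7) = F(7) = 0.926752

(d) Range probability:
P(3 ≤ X ≤ 7) = P(X ≤ 7) - P(X ≤ 2)
                   = F(7) - F(2)
                   = 0.926752 - 0.193622
                   = 0.733131

This means approximately 73.3% of outcomes fall in the interval [3, 7].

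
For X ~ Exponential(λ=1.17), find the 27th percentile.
0.2690

We have X ~ Exponential(λ=1.17).

We want to find x such that P(X ≤ x) = 0.27.

This is the 27th percentile, which means 27% of values fall below this point.

Using the inverse CDF (quantile function):
x = F⁻¹(0.27) = 0.2690

Verification: P(X ≤ 0.2690) = 0.27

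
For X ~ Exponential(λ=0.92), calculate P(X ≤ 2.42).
0.892084

We have X ~ Exponential(λ=0.92).

The CDF gives us P(X ≤ k).

Using the CDF:
P(X ≤ 2.42) = 0.892084

This means there's approximately a 89.2% chance that X is at most 2.42.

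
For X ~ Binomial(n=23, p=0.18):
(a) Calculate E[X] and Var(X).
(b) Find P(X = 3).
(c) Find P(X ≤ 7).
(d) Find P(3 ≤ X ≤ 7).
(a) E[X] = 4.1400, Var(X) = 3.3948
(b) P(X = 3) = 0.195125
(c) P(X ≤ 7) = 0.958280
(d) P(3 ≤ X ≤ 7) = 0.768287

We have X ~ Binomial(n=23, p=0.18).

(a) Moments:
E[X] = 4.1400
Var(X) = 3.3948
σ = √Var(X) = 1.8425

(b) Point probability using PMF:
P(X = 3) = 0.195125

(c) Cumulative probability using CDF:
P(X ≤ 7) = F(7) = 0.958280

(d) Range probability:
P(3 ≤ X ≤ 7) = P(X ≤ 7) - P(X ≤ 2)
                   = F(7) - F(2)
                   = 0.958280 - 0.189993
                   = 0.768287

This means approximately 76.8% of outcomes fall in the interval [3, 7].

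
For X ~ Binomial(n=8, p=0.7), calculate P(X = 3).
0.046675

We have X ~ Binomial(n=8, p=0.7).

For a Binomial distribution, the PMF gives us the probability of each outcome.

Using the PMF formula:
P(X = 3) = 0.046675

Rounded to 4 decimal places: 0.0467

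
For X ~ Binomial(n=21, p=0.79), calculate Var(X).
3.4839

We have X ~ Binomial(n=21, p=0.79).

For a Binomial distribution with n=21, p=0.79:
Var(X) = 3.4839

The variance measures the spread of the distribution around the mean.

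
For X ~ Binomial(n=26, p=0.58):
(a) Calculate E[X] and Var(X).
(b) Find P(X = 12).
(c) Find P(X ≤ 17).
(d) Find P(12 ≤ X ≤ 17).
(a) E[X] = 15.0800, Var(X) = 6.3336
(b) P(X = 12) = 0.074387
(c) P(X ≤ 17) = 0.831574
(d) P(12 ≤ X ≤ 17) = 0.753252

We have X ~ Binomial(n=26, p=0.58).

(a) Moments:
E[X] = 15.0800
Var(X) = 6.3336
σ = √Var(X) = 2.5167

(b) Point probability using PMF:
P(X = 12) = 0.074387

(c) Cumulative probability using CDF:
P(X ≤ 17) = F(17) = 0.831574

(d) Range probability:
P(12 ≤ X ≤ 17) = P(X ≤ 17) - P(X ≤ 11)
                   = F(17) - F(11)
                   = 0.831574 - 0.078322
                   = 0.753252

This means approximately 75.3% of outcomes fall in the interval [12, 17].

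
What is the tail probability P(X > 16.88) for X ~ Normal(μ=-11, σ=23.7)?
0.119723

We have X ~ Normal(μ=-11, σ=23.7).

P(X > 16.88) = 1 - P(X ≤ 16.88)
                = 1 - F(16.88)
                = 1 - 0.880277
                = 0.119723

So there's approximately a 12.0% chance that X exceeds 16.88.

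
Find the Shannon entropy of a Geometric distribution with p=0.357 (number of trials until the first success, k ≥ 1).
1.8254 nats

We have X ~ Geometric(p=0.357) (number of trials until the first success, k ≥ 1).

The Shannon entropy measures the uncertainty or information content of the distribution.

For a Geometric distribution with p=0.357 (number of trials until the first success, k ≥ 1):
H(X) = 1.8254 nats

(In bits, this would be 2.6335 bits.)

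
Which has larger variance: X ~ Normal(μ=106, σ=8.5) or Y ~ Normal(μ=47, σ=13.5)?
Y has larger variance (182.2500 > 72.2500)

Compute the variance for each distribution:

X ~ Normal(μ=106, σ=8.5):
Var(X) = 72.2500

Y ~ Normal(μ=47, σ=13.5):
Var(Y) = 182.2500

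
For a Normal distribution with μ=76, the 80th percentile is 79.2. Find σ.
σ = 3.8022

For X ~ Normal(μ, σ), the p-th percentile satisfies x = μ + z_p × σ,
where z_p = Φ⁻¹(p) is the standard normal quantile.

Step 1: z_{0.8} = Φ⁻¹(0.8) = 0.8416

Step 2: Solve for σ:
79.2 = 76 + 0.8416 × σ
σ = (79.2 - 76) / 0.8416
σ = 3.20 / 0.8416
σ = 3.8022

Verification: μ + z × σ = 76 + 0.8416 × 3.8022 = 79.20 ✓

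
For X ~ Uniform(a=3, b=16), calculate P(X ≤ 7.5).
0.346154

We have X ~ Uniform(a=3, b=16).

The CDF gives us P(X ≤ k).

Using the CDF:
P(X ≤ 7.5) = 0.346154

This means there's approximately a 34.6% chance that X is at most 7.5.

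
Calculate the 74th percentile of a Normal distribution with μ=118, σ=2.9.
119.8657

We have X ~ Normal(μ=118, σ=2.9).

We want to find x such that P(X ≤ x) = 0.74.

This is the 74th percentile, which means 74% of values fall below this point.

Using the inverse CDF (quantile function):
x = F⁻¹(0.74) = 119.8657

Verification: P(X ≤ 119.8657) = 0.74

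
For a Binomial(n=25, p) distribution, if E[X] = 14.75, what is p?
p = 0.59

For a Binomial(n, p) distribution:
E[X] = n × p

Given n = 25 and E[X] = 14.75:
14.75 = 25 × p
p = 14.75 / 25 = 0.59

Verification: Binomial(25, 0.59) has E[X] = 14.75 ✓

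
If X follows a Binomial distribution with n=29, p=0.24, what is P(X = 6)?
0.164699

We have X ~ Binomial(n=29, p=0.24).

For a Binomial distribution, the PMF gives us the probability of each outcome.

Using the PMF formula:
P(X = 6) = 0.164699

Rounded to 4 decimal places: 0.1647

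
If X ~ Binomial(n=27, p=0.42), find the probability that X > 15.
0.053328

We have X ~ Binomial(n=27, p=0.42).

P(X > 15) = 1 - P(X ≤ 15)
                = 1 - F(15)
                = 1 - 0.946672
                = 0.053328

So there's approximately a 5.3% chance that X exceeds 15.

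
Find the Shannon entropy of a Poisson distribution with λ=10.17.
2.5700 nats

We have X ~ Poisson(λ=10.17).

The Shannon entropy measures the uncertainty or information content of the distribution.

For a Poisson distribution with λ=10.17:
H(X) = 2.5700 nats

(In bits, this would be 3.7077 bits.)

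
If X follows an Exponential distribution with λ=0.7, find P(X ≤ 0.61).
0.347536

We have X ~ Exponential(λ=0.7).

The CDF gives us P(X ≤ k).

Using the CDF:
P(X ≤ 0.61) = 0.347536

This means there's approximately a 34.8% chance that X is at most 0.61.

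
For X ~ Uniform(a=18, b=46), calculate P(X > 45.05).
0.033929

We have X ~ Uniform(a=18, b=46).

P(X > 45.05) = 1 - P(X ≤ 45.05)
                = 1 - F(45.05)
                = 1 - 0.966071
                = 0.033929

So there's approximately a 3.4% chance that X exceeds 45.05.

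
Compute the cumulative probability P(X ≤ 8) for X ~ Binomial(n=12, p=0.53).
0.893413

We have X ~ Binomial(n=12, p=0.53).

The CDF gives us P(X ≤ k).

Using the CDF:
P(X ≤ 8) = 0.893413

This means there's approximately a 89.3% chance that X is at most 8.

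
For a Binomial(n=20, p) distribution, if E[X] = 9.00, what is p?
p = 0.45

For a Binomial(n, p) distribution:
E[X] = n × p

Given n = 20 and E[X] = 9.00:
9.00 = 20 × p
p = 9.00 / 20 = 0.45

Verification: Binomial(20, 0.45) has E[X] = 9.00 ✓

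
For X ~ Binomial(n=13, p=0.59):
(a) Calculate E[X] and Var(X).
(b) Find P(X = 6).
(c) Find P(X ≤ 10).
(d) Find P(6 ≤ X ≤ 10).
(a) E[X] = 7.6700, Var(X) = 3.1447
(b) P(X = 6) = 0.140967
(c) P(X ≤ 10) = 0.949927
(d) P(6 ≤ X ≤ 10) = 0.838533

We have X ~ Binomial(n=13, p=0.59).

(a) Moments:
E[X] = 7.6700
Var(X) = 3.1447
σ = √Var(X) = 1.7733

(b) Point probability using PMF:
P(X = 6) = 0.140967

(c) Cumulative probability using CDF:
P(X ≤ 10) = F(10) = 0.949927

(d) Range probability:
P(6 ≤ X ≤ 10) = P(X ≤ 10) - P(X ≤ 5)
                   = F(10) - F(5)
                   = 0.949927 - 0.111395
                   = 0.838533

This means approximately 83.9% of outcomes fall in the interval [6, 10].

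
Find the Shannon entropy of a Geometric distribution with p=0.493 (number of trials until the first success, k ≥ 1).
1.4058 nats

We have X ~ Geometric(p=0.493) (number of trials until the first success, k ≥ 1).

The Shannon entropy measures the uncertainty or information content of the distribution.

For a Geometric distribution with p=0.493 (number of trials until the first success, k ≥ 1):
H(X) = 1.4058 nats

(In bits, this would be 2.0281 bits.)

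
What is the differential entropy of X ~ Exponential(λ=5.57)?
-0.7174 nats

We have X ~ Exponential(λ=5.57).

The differential entropy measures the uncertainty or information content of the distribution.

For an Exponential distribution with λ=5.57:
h(X) = -0.7174 nats

(In bits, this would be -1.0350 bits.)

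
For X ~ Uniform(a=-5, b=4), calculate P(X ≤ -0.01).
0.554444

We have X ~ Uniform(a=-5, b=4).

The CDF gives us P(X ≤ k).

Using the CDF:
P(X ≤ -0.01) = 0.554444

This means there's approximately a 55.4% chance that X is at most -0.01.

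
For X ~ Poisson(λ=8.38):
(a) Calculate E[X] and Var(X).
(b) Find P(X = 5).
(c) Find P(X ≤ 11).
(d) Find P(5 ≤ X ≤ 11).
(a) E[X] = 8.3800, Var(X) = 8.3800
(b) P(X = 5) = 0.079004
(c) P(X ≤ 11) = 0.858716
(d) P(5 ≤ X ≤ 11) = 0.778870

We have X ~ Poisson(λ=8.38).

(a) Moments:
E[X] = 8.3800
Var(X) = 8.3800
σ = √Var(X) = 2.8948

(b) Point probability using PMF:
P(X = 5) = 0.079004

(c) Cumulative probability using CDF:
P(X ≤ 11) = F(11) = 0.858716

(d) Range probability:
P(5 ≤ X ≤ 11) = P(X ≤ 11) - P(X ≤ 4)
                   = F(11) - F(4)
                   = 0.858716 - 0.079846
                   = 0.778870

This means approximately 77.9% of outcomes fall in the interval [5, 11].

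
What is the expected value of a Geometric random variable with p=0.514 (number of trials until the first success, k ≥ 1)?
1.9455

We have X ~ Geometric(p=0.514) (number of trials until the first success, k ≥ 1).

For a Geometric distribution with p=0.514 (number of trials until the first success, k ≥ 1):
E[X] = 1.9455

This is the expected (average) value of X.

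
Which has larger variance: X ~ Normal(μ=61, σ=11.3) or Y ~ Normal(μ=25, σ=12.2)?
Y has larger variance (148.8400 > 127.6900)

Compute the variance for each distribution:

X ~ Normal(μ=61, σ=11.3):
Var(X) = 127.6900

Y ~ Normal(μ=25, σ=12.2):
Var(Y) = 148.8400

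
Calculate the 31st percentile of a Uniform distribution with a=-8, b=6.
-3.6600

We have X ~ Uniform(a=-8, b=6).

We want to find x such that P(X ≤ x) = 0.31.

This is the 31st percentile, which means 31% of values fall below this point.

Using the inverse CDF (quantile function):
x = F⁻¹(0.31) = -3.6600

Verification: P(X ≤ -3.6600) = 0.31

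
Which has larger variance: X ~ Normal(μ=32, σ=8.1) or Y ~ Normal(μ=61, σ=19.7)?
Y has larger variance (388.0900 > 65.6100)

Compute the variance for each distribution:

X ~ Normal(μ=32, σ=8.1):
Var(X) = 65.6100

Y ~ Normal(μ=61, σ=19.7):
Var(Y) = 388.0900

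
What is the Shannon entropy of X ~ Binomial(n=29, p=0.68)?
2.3381 nats

We have X ~ Binomial(n=29, p=0.68).

The Shannon entropy measures the uncertainty or information content of the distribution.

For a Binomial distribution with n=29, p=0.68:
H(X) = 2.3381 nats

(In bits, this would be 3.3731 bits.)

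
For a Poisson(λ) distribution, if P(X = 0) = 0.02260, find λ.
λ = 3.7898

For a Poisson(λ) distribution, the PMF at 0 is:
P(X = 0) = λ^0 e^(-λ) / 0! = e^(-λ)

Given P(X = 0) = 0.02260:
e^(-λ) = 0.02260
-λ = ln(0.02260)
λ = -ln(0.02260) = 3.7898

Verification: e^(-3.7898) = 0.02260 ✓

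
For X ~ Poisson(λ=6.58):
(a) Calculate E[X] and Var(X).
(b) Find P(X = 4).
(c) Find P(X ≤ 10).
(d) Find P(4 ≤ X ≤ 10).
(a) E[X] = 6.5800, Var(X) = 6.5800
(b) P(X = 4) = 0.108401
(c) P(X ≤ 10) = 0.928603
(d) P(4 ≤ X ≤ 10) = 0.822141

We have X ~ Poisson(λ=6.58).

(a) Moments:
E[X] = 6.5800
Var(X) = 6.5800
σ = √Var(X) = 2.5652

(b) Point probability using PMF:
P(X = 4) = 0.108401

(c) Cumulative probability using CDF:
P(X ≤ 10) = F(10) = 0.928603

(d) Range probability:
P(4 ≤ X ≤ 10) = P(X ≤ 10) - P(X ≤ 3)
                   = F(10) - F(3)
                   = 0.928603 - 0.106462
                   = 0.822141

This means approximately 82.2% of outcomes fall in the interval [4, 10].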